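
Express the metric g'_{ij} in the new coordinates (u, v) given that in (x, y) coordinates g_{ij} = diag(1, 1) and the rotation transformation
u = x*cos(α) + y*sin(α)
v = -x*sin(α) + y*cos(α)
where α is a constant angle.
Invert the transformation: x = u*cos(α) - v*sin(α), y = u*sin(α) + v*cos(α)
g'_{ij} = (∂x^k/∂x'^i)(∂x^l/∂x'^j) g_{kl}; with g_{kl} = δ_{kl} this is Σ_k (∂x^k/∂x'^i)(∂x^k/∂x'^j).
Jacobian: ∂x/∂u = cos(α), ∂x/∂v = -sin(α), ∂y/∂u = sin(α), ∂y/∂v = cos(α)
g'_{uu} = (cos(α))(cos(α)) + (sin(α))(sin(α)) = 1
g'_{uv} = (cos(α))(-sin(α)) + (sin(α))(cos(α)) = 0
g'_{vv} = (-sin(α))(-sin(α)) + (cos(α))(cos(α)) = 1
g'_{ij} = diag(1, 1)
The Euclidean metric is invariant under rotations.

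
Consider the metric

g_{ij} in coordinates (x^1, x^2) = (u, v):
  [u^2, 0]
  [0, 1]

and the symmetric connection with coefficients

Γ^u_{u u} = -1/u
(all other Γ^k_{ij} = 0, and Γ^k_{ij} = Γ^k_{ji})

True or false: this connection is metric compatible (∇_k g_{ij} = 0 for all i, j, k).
Using ∇_k g_{ij} = ∂_k g_{ij} - Γ^m_{ki} g_{mj} - Γ^m_{kj} g_{im}:
∇_u g_{uu} = (2*u) - (-u) - (-u) = 4*u ≠ 0
So the connection is not metric compatible (it is not the Levi-Civita connection).
False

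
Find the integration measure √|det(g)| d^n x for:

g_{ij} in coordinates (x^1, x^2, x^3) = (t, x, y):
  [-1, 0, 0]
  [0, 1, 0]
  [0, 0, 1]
det(g) = -1
√|det(g)| = 1
Volume element: dV = 1 dt dx dy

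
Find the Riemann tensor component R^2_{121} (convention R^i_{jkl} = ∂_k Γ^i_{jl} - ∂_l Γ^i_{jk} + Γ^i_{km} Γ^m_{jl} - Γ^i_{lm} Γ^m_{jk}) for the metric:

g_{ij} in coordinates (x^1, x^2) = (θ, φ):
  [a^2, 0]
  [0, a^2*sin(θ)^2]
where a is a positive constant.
Non-zero Christoffel symbols (Γ^k_{ij} = Γ^k_{ji}):
Γ^θ_{φ φ} = -sin(2*θ)/2
Γ^φ_{θ φ} = 1/tan(θ)
R^φ_{θ φ θ} = ∂_φ Γ^φ_{θ θ} - ∂_θ Γ^φ_{θ φ} + Γ^φ_{φ m} Γ^m_{θ θ} - Γ^φ_{θ m} Γ^m_{θ φ}
  = (0) - (-1/sin(θ)^2) + (0) - (1/tan(θ)^2) = 1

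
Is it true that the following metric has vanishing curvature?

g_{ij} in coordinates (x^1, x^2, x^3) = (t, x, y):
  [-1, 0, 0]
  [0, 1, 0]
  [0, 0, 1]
All metric components are constant, so every Christoffel symbol vanishes and R^i_{jkl} = 0.
Yes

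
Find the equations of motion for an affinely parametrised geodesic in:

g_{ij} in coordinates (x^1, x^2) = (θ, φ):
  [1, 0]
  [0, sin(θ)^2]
Geodesic equation: d^2x^k/dλ^2 + Γ^k_{ij} (dx^i/dλ)(dx^j/dλ) = 0.
Non-zero Christoffel symbols:
Γ^θ_{φ φ} = -sin(2*θ)/2
Γ^φ_{θ φ} = 1/tan(θ)
Substituting (the symmetric pair Γ^k_{ij}, Γ^k_{ji} combines into a factor 2):
d^2θ/dλ^2 - (sin(2*θ)/2) (dφ/dλ)^2 = 0
d^2φ/dλ^2 + (2/tan(θ)) (dθ/dλ)(dφ/dλ) = 0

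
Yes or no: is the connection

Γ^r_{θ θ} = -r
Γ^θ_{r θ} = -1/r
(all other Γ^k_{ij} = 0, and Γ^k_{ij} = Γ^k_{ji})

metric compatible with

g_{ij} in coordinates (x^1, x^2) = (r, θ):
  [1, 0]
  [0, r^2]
Using ∇_k g_{ij} = ∂_k g_{ij} - Γ^m_{ki} g_{mj} - Γ^m_{kj} g_{im}:
∇_r g_{θθ} = (2*r) - (-r) - (-r) = 4*r ≠ 0
So the connection is not metric compatible (it is not the Levi-Civita connection).
No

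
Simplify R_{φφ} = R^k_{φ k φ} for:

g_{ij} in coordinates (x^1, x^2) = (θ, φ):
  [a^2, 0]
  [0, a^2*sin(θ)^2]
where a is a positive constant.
Non-zero Christoffel symbols (Γ^k_{ij} = Γ^k_{ji}):
Γ^θ_{φ φ} = -sin(2*θ)/2
Γ^φ_{θ φ} = 1/tan(θ)
R^θ_{φ θ φ} = ∂_θ Γ^θ_{φ φ} - ∂_φ Γ^θ_{φ θ} + Γ^θ_{θ m} Γ^m_{φ φ} - Γ^θ_{φ m} Γ^m_{φ θ}
  = (-cos(2*θ)) - (0) + (0) - (-cos(θ)^2) = sin(θ)^2
R^φ_{φ φ φ} = 0 (a repeated index in an antisymmetric pair)
R_{φφ} = R^θ_{φ θ φ} + R^φ_{φ φ φ} = (sin(θ)^2) + (0) = sin(θ)^2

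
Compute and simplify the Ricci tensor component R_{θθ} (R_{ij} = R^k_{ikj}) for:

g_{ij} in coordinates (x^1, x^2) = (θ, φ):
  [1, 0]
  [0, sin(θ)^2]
Non-zero Christoffel symbols (Γ^k_{ij} = Γ^k_{ji}):
Γ^θ_{φ φ} = -sin(2*θ)/2
Γ^φ_{θ φ} = 1/tan(θ)
R^θ_{θ θ θ} = 0 (a repeated index in an antisymmetric pair)
R^φ_{θ φ θ} = ∂_φ Γ^φ_{θ θ} - ∂_θ Γ^φ_{θ φ} + Γ^φ_{φ m} Γ^m_{θ θ} - Γ^φ_{θ m} Γ^m_{θ φ}
  = (0) - (-1/sin(θ)^2) + (0) - (1/tan(θ)^2) = 1
R_{θθ} = R^θ_{θ θ θ} + R^φ_{θ φ θ} = (0) + (1) = 1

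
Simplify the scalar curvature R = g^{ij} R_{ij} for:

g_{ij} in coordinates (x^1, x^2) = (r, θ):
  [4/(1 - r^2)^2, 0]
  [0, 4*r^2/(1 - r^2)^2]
Non-zero Christoffel symbols (Γ^k_{ij} = Γ^k_{ji}):
Γ^r_{r r} = 2*r/(1 - r^2)
Γ^r_{θ θ} = (r^3 + r)/(r^2 - 1)
Γ^θ_{r θ} = (-r^2 - 1)/(r^3 - r)
Ricci tensor (R_{ij} = R^k_{ikj}): R_{rr} = -4/(r^2 - 1)^2, R_{rθ} = 0, R_{θθ} = -4*r^2/(r^2 - 1)^2
Inverse metric: g^{rr} = (1 - r^2)^2/4, g^{θθ} = (1 - r^2)^2/(4*r^2)
R = g^{ij} R_{ij} = ((1 - r^2)^2/4)(-4/(r^2 - 1)^2) + ((1 - r^2)^2/(4*r^2))(-4*r^2/(r^2 - 1)^2) = -2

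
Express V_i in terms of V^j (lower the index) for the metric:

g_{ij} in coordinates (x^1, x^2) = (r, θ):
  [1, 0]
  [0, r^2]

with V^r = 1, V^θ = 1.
V_i = g_{ij} V^j:
V_r = (1)(1) + (0)(1) = 1
V_θ = (0)(1) + (r^2)(1) = r^2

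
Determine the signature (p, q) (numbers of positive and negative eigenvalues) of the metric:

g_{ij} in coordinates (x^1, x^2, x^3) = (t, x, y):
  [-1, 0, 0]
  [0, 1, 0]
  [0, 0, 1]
The metric is diagonal, so its eigenvalues are the diagonal entries: -1, 1, 1 (at a generic point, where coordinate-dependent entries are positive).
2 positive, 1 negative.
(2, 1) - Lorentzian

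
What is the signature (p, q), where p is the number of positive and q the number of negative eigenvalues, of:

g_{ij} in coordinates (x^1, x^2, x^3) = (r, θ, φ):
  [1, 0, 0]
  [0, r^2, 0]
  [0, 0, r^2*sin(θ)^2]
The metric is diagonal, so its eigenvalues are the diagonal entries: 1, r^2, r^2*sin(θ)^2 (at a generic point, where coordinate-dependent entries are positive).
3 positive, 0 negative.
(3, 0) - Riemannian (positive definite)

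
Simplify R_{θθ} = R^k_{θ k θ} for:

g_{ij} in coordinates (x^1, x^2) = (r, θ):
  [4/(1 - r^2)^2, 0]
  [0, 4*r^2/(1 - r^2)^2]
Non-zero Christoffel symbols (Γ^k_{ij} = Γ^k_{ji}):
Γ^r_{r r} = 2*r/(1 - r^2)
Γ^r_{θ θ} = (r^3 + r)/(r^2 - 1)
Γ^θ_{r θ} = (-r^2 - 1)/(r^3 - r)
R^r_{θ r θ} = ∂_r Γ^r_{θ θ} - ∂_θ Γ^r_{θ r} + Γ^r_{r m} Γ^m_{θ θ} - Γ^r_{θ m} Γ^m_{θ r}
  = ((r^4 - 4*r^2 - 1)/(r^2 - 1)^2) - (0) + (-2*r^2*(r^2 + 1)/(r^2 - 1)^2) - (-(r^2 + 1)^2/(r^2 - 1)^2) = -4*r^2/(r^2 - 1)^2
R^θ_{θ θ θ} = 0 (a repeated index in an antisymmetric pair)
R_{θθ} = R^r_{θ r θ} + R^θ_{θ θ θ} = (-4*r^2/(r^2 - 1)^2) + (0) = -4*r^2/(r^2 - 1)^2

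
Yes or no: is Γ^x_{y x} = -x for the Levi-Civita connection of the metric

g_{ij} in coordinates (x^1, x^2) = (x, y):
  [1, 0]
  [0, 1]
Γ^x_{y x} = (1/2) g^{xx} (∂_y g_{xx} + ∂_x g_{xy} - ∂_x g_{yx}) = (1/2)(1)((0) + (0) - (0)) = 0
This differs from the proposed value -x.
No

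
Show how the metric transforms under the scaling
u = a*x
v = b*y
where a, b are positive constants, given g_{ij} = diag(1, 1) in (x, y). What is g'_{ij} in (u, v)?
Invert the transformation: x = u/a, y = v/b
g'_{ij} = (∂x^k/∂x'^i)(∂x^l/∂x'^j) g_{kl}; with g_{kl} = δ_{kl} this is Σ_k (∂x^k/∂x'^i)(∂x^k/∂x'^j).
Jacobian: ∂x/∂u = 1/a, ∂x/∂v = 0, ∂y/∂u = 0, ∂y/∂v = 1/b
g'_{uu} = (1/a)(1/a) + (0)(0) = 1/a^2
g'_{uv} = (1/a)(0) + (0)(1/b) = 0
g'_{vv} = (0)(0) + (1/b)(1/b) = 1/b^2
g'_{ij} = diag(1/a^2, 1/b^2)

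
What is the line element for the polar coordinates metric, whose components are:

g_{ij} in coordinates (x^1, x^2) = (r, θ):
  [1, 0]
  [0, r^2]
ds^2 = g_{ij} dx^i dx^j; only the non-zero components contribute.
ds^2 = dr^2 + r^2 dθ^2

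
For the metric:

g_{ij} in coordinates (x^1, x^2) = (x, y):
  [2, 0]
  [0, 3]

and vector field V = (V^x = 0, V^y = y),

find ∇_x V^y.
All Christoffel symbols are zero.
∇_x V^y = ∂_x V^y + Γ^y_{x j} V^j
  = (0) + (0)(0) + (0)(y)
  = 0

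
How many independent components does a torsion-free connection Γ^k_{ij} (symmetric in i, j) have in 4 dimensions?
Γ^k_{ij} has n choices for the upper index and n(n+1)/2 independent symmetric lower index pairs.
Total = 4 × 4×5/2 = 4 × 10 = 40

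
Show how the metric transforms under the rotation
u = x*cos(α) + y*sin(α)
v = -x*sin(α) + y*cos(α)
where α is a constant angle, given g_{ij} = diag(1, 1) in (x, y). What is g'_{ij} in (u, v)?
Invert the transformation: x = u*cos(α) - v*sin(α), y = u*sin(α) + v*cos(α)
g'_{ij} = (∂x^k/∂x'^i)(∂x^l/∂x'^j) g_{kl}; with g_{kl} = δ_{kl} this is Σ_k (∂x^k/∂x'^i)(∂x^k/∂x'^j).
Jacobian: ∂x/∂u = cos(α), ∂x/∂v = -sin(α), ∂y/∂u = sin(α), ∂y/∂v = cos(α)
g'_{uu} = (cos(α))(cos(α)) + (sin(α))(sin(α)) = 1
g'_{uv} = (cos(α))(-sin(α)) + (sin(α))(cos(α)) = 0
g'_{vv} = (-sin(α))(-sin(α)) + (cos(α))(cos(α)) = 1
g'_{ij} = diag(1, 1)
The Euclidean metric is invariant under rotations.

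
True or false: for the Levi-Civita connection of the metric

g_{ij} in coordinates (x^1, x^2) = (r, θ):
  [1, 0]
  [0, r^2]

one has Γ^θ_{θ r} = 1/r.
Γ^θ_{θ r} = (1/2) g^{θθ} (∂_θ g_{θr} + ∂_r g_{θθ} - ∂_θ g_{θr}) = (1/2)(1/r^2)((0) + (2*r) - (0)) = 1/r
This equals the proposed value 1/r.
True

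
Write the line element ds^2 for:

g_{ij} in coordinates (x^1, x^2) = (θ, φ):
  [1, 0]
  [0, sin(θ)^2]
ds^2 = g_{ij} dx^i dx^j; only the non-zero components contribute.
ds^2 = dθ^2 + sin(θ)^2 dφ^2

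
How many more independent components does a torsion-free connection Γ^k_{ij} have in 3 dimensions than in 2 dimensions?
Independent components in n dimensions: n × n(n+1)/2 = n^2(n+1)/2.
3D: 3 × 6 = 18
2D: 2 × 3 = 6
Difference = 18 - 6 = 12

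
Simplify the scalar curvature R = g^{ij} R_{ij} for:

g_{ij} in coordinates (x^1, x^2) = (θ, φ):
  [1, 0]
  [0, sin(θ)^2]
Non-zero Christoffel symbols (Γ^k_{ij} = Γ^k_{ji}):
Γ^θ_{φ φ} = -sin(2*θ)/2
Γ^φ_{θ φ} = 1/tan(θ)
Ricci tensor (R_{ij} = R^k_{ikj}): R_{θθ} = 1, R_{θφ} = 0, R_{φφ} = sin(θ)^2
Inverse metric: g^{θθ} = 1, g^{φφ} = 1/sin(θ)^2
R = g^{ij} R_{ij} = (1)(1) + (1/sin(θ)^2)(sin(θ)^2) = 2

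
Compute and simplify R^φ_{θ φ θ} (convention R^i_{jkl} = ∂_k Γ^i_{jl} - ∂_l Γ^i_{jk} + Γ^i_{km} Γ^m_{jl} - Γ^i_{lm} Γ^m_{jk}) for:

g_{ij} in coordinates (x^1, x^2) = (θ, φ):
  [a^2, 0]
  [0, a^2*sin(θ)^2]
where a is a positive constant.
Non-zero Christoffel symbols (Γ^k_{ij} = Γ^k_{ji}):
Γ^θ_{φ φ} = -sin(2*θ)/2
Γ^φ_{θ φ} = 1/tan(θ)
R^φ_{θ φ θ} = ∂_φ Γ^φ_{θ θ} - ∂_θ Γ^φ_{θ φ} + Γ^φ_{φ m} Γ^m_{θ θ} - Γ^φ_{θ m} Γ^m_{θ φ}
  = (0) - (-1/sin(θ)^2) + (0) - (1/tan(θ)^2) = 1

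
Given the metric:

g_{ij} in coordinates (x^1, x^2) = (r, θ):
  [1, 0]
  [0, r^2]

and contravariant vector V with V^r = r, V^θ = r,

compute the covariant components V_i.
V_i = g_{ij} V^j:
V_r = (1)(r) + (0)(r) = r
V_θ = (0)(r) + (r^2)(r) = r^3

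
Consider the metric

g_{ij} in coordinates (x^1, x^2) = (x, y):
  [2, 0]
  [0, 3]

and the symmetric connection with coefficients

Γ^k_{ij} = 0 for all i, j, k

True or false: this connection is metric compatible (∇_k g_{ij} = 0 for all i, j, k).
Using ∇_k g_{ij} = ∂_k g_{ij} - Γ^m_{ki} g_{mj} - Γ^m_{kj} g_{im}:
e.g. ∇_x g_{xx} = (0) - (0) - (0) = 0
Every component ∇_k g_{ij} vanishes: the connection is metric compatible.
True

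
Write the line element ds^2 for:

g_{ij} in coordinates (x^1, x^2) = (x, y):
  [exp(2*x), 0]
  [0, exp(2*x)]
ds^2 = g_{ij} dx^i dx^j; only the non-zero components contribute.
ds^2 = exp(2*x) dx^2 + exp(2*x) dy^2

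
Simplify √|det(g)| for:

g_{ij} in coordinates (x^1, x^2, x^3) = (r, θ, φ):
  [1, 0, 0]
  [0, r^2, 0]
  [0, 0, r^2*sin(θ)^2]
det(g) = r^4*sin(θ)^2
√|det(g)| = r^2*sin(θ) (taking 0 < θ < π so that |sin(θ)| = sin(θ))
Volume element: dV = r^2*sin(θ) dr dθ dφ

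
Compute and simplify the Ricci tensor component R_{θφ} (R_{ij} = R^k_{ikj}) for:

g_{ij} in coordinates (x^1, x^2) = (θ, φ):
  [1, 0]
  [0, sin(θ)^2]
Non-zero Christoffel symbols (Γ^k_{ij} = Γ^k_{ji}):
Γ^θ_{φ φ} = -sin(2*θ)/2
Γ^φ_{θ φ} = 1/tan(θ)
R^θ_{θ θ φ} = 0 (a repeated index in an antisymmetric pair)
R^φ_{θ φ φ} = 0 (a repeated index in an antisymmetric pair)
R_{θφ} = R^θ_{θ θ φ} + R^φ_{θ φ φ} = (0) + (0) = 0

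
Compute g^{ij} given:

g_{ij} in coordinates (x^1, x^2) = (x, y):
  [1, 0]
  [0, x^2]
The metric is diagonal, so g^{ij} is diagonal with entries 1/g_{ii}: diag(1, 1/(x^2)).
g^{ij}:
  [1, 0]
  [0, 1/x^2]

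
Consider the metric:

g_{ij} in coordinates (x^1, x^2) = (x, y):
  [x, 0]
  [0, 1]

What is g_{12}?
With x^1 = x, x^2 = y, g_{12} = g_{xy} is the row-1, column-2 entry of the matrix.
g_{12} = 0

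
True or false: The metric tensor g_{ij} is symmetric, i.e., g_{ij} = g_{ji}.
By definition the metric is a symmetric bilinear form, g_{ij} = g_{ji}.
True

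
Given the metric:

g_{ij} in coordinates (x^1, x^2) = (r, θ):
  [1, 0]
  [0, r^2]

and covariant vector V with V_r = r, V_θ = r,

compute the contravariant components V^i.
Inverse metric (diagonal): g^{rr} = 1, g^{θθ} = 1/r^2
V^i = g^{ij} V_j:
V^r = (1)(r) + (0)(r) = r
V^θ = (0)(r) + (1/r^2)(r) = 1/r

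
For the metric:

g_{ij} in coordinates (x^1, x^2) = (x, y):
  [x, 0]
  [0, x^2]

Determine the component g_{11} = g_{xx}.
With x^1 = x, x^2 = y, g_{11} = g_{xx} is the row-1, column-1 entry of the matrix.
g_{11} = x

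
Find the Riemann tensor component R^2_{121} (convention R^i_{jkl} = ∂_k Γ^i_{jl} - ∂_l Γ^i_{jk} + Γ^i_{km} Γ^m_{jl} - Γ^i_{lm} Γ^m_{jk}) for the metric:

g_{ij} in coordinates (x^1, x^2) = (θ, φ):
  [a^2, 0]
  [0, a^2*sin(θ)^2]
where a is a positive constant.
Non-zero Christoffel symbols (Γ^k_{ij} = Γ^k_{ji}):
Γ^θ_{φ φ} = -sin(2*θ)/2
Γ^φ_{θ φ} = 1/tan(θ)
R^φ_{θ φ θ} = ∂_φ Γ^φ_{θ θ} - ∂_θ Γ^φ_{θ φ} + Γ^φ_{φ m} Γ^m_{θ θ} - Γ^φ_{θ m} Γ^m_{θ φ}
  = (0) - (-1/sin(θ)^2) + (0) - (1/tan(θ)^2) = 1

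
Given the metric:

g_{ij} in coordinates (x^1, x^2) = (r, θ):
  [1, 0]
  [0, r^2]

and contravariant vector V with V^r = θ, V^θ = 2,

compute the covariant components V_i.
V_i = g_{ij} V^j:
V_r = (1)(θ) + (0)(2) = θ
V_θ = (0)(θ) + (r^2)(2) = 2*r^2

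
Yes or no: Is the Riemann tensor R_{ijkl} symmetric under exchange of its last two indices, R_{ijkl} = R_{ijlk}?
It is antisymmetric in the last pair: R_{ijkl} = -R_{ijlk}.
No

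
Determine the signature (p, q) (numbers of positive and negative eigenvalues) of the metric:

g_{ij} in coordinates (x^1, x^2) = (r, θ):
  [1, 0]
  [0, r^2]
The metric is diagonal, so its eigenvalues are the diagonal entries: 1, r^2 (at a generic point, where coordinate-dependent entries are positive).
2 positive, 0 negative.
(2, 0) - Riemannian (positive definite)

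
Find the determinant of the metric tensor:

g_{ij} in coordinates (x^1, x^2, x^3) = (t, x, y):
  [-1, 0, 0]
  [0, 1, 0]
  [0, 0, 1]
Diagonal metric: det(g) = g_{11}·g_{22}·g_{33}
= (-1)·(1)·(1)
det(g) = -1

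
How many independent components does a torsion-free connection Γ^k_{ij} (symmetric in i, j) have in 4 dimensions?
Γ^k_{ij} has n choices for the upper index and n(n+1)/2 independent symmetric lower index pairs.
Total = 4 × 4×5/2 = 4 × 10 = 40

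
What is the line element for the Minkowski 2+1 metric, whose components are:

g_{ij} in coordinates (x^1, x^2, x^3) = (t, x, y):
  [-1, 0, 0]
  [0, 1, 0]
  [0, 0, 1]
ds^2 = g_{ij} dx^i dx^j; only the non-zero components contribute.
ds^2 = -dt^2 + dx^2 + dy^2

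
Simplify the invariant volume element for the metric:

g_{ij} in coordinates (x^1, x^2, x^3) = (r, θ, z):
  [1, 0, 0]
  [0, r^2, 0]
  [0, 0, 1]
det(g) = r^2
√|det(g)| = r
Volume element: dV = r dr dθ dz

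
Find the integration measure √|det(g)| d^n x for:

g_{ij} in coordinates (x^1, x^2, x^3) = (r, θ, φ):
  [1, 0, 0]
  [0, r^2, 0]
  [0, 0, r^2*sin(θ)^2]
det(g) = r^4*sin(θ)^2
√|det(g)| = r^2*sin(θ) (taking 0 < θ < π so that |sin(θ)| = sin(θ))
Volume element: dV = r^2*sin(θ) dr dθ dφ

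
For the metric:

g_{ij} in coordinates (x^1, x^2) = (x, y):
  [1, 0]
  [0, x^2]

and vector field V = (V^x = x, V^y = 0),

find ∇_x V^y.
Non-zero Christoffel symbols:
Γ^x_{y y} = -x
Γ^y_{x y} = 1/x
∇_x V^y = ∂_x V^y + Γ^y_{x j} V^j
  = (0) + (0)(x) + (1/x)(0)
  = 0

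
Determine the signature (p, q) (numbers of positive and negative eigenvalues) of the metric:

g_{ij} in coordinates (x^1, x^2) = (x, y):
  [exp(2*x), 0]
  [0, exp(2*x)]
The metric is diagonal, so its eigenvalues are the diagonal entries: exp(2*x), exp(2*x) (at a generic point, where coordinate-dependent entries are positive).
2 positive, 0 negative.
(2, 0) - Riemannian (positive definite)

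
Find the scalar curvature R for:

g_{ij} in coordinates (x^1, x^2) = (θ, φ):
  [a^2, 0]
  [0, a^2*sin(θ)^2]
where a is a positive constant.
Non-zero Christoffel symbols (Γ^k_{ij} = Γ^k_{ji}):
Γ^θ_{φ φ} = -sin(2*θ)/2
Γ^φ_{θ φ} = 1/tan(θ)
Ricci tensor (R_{ij} = R^k_{ikj}): R_{θθ} = 1, R_{θφ} = 0, R_{φφ} = sin(θ)^2
Inverse metric: g^{θθ} = 1/a^2, g^{φφ} = 1/(a^2*sin(θ)^2)
R = g^{ij} R_{ij} = (1/a^2)(1) + (1/(a^2*sin(θ)^2))(sin(θ)^2) = 2/a^2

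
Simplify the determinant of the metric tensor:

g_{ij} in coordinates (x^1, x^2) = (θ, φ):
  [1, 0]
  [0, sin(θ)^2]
For a 2×2 metric: det(g) = g_{11}·g_{22} - g_{12}·g_{21}
= (1)·(sin(θ)^2) - (0)·(0)
= sin(θ)^2 - 0
det(g) = sin(θ)^2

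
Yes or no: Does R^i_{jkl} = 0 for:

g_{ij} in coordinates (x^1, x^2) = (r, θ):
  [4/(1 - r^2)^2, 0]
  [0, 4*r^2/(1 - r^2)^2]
Non-zero Christoffel symbols:
Γ^r_{r r} = 2*r/(1 - r^2)
Γ^r_{θ θ} = (r^3 + r)/(r^2 - 1)
Γ^θ_{r θ} = (-r^2 - 1)/(r^3 - r)
Ricci tensor: R_{rr} = -4/(r^2 - 1)^2, R_{rθ} = 0, R_{θθ} = -4*r^2/(r^2 - 1)^2
The Ricci tensor is non-zero, so the Riemann tensor is non-zero: not flat.
No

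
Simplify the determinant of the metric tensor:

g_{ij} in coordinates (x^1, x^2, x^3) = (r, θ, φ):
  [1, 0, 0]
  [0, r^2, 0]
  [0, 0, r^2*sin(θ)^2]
Diagonal metric: det(g) = g_{11}·g_{22}·g_{33}
= (1)·(r^2)·(r^2*sin(θ)^2)
det(g) = r^4*sin(θ)^2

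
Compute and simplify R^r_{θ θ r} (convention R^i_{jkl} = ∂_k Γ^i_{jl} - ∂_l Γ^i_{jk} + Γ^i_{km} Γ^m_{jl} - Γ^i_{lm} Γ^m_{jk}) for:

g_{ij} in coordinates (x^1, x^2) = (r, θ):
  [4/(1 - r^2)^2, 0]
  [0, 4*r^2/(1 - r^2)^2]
Non-zero Christoffel symbols (Γ^k_{ij} = Γ^k_{ji}):
Γ^r_{r r} = 2*r/(1 - r^2)
Γ^r_{θ θ} = (r^3 + r)/(r^2 - 1)
Γ^θ_{r θ} = (-r^2 - 1)/(r^3 - r)
R^r_{θ θ r} = ∂_θ Γ^r_{θ r} - ∂_r Γ^r_{θ θ} + Γ^r_{θ m} Γ^m_{θ r} - Γ^r_{r m} Γ^m_{θ θ}
  = (0) - ((r^4 - 4*r^2 - 1)/(r^2 - 1)^2) + (-(r^2 + 1)^2/(r^2 - 1)^2) - (-2*r^2*(r^2 + 1)/(r^2 - 1)^2) = 4*r^2/(r^2 - 1)^2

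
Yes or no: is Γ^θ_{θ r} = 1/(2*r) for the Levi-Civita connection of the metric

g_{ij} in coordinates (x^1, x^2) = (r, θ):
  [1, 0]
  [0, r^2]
Γ^θ_{θ r} = (1/2) g^{θθ} (∂_θ g_{θr} + ∂_r g_{θθ} - ∂_θ g_{θr}) = (1/2)(1/r^2)((0) + (2*r) - (0)) = 1/r
This differs from the proposed value 1/(2*r).
No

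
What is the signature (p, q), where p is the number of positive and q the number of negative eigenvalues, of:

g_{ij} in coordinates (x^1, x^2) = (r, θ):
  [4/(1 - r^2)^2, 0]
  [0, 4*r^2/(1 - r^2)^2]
The metric is diagonal, so its eigenvalues are the diagonal entries: 4/(1 - r^2)^2, 4*r^2/(1 - r^2)^2 (at a generic point, where coordinate-dependent entries are positive).
2 positive, 0 negative.
(2, 0) - Riemannian (positive definite)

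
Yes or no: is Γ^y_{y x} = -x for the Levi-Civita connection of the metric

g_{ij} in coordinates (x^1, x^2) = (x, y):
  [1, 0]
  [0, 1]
Γ^y_{y x} = (1/2) g^{yy} (∂_y g_{yx} + ∂_x g_{yy} - ∂_y g_{yx}) = (1/2)(1)((0) + (0) - (0)) = 0
This differs from the proposed value -x.
No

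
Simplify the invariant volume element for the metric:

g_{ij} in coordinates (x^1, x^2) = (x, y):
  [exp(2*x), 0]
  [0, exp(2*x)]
det(g) = exp(4*x)
√|det(g)| = exp(2*x)
Volume element: dV = exp(2*x) dx dy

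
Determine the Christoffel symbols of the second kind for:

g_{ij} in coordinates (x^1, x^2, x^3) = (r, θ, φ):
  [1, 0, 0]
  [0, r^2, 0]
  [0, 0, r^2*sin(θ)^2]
Using Γ^k_{ij} = (1/2) g^{km} (∂_i g_{mj} + ∂_j g_{mi} - ∂_m g_{ij}); the metric is diagonal, so only the m = k term contributes.
Non-zero symbols (using the symmetry Γ^k_{ij} = Γ^k_{ji}):
Γ^r_{θ θ} = (1/2) g^{rr} (∂_θ g_{rθ} + ∂_θ g_{rθ} - ∂_r g_{θθ}) = (1/2)(1)((0) + (0) - (2*r)) = -r
Γ^r_{φ φ} = (1/2) g^{rr} (∂_φ g_{rφ} + ∂_φ g_{rφ} - ∂_r g_{φφ}) = (1/2)(1)((0) + (0) - (2*r*sin(θ)^2)) = -r*sin(θ)^2
Γ^θ_{r θ} = (1/2) g^{θθ} (∂_r g_{θθ} + ∂_θ g_{θr} - ∂_θ g_{rθ}) = (1/2)(1/r^2)((2*r) + (0) - (0)) = 1/r
Γ^θ_{φ φ} = (1/2) g^{θθ} (∂_φ g_{θφ} + ∂_φ g_{θφ} - ∂_θ g_{φφ}) = (1/2)(1/r^2)((0) + (0) - (r^2*sin(2*θ))) = -sin(2*θ)/2
Γ^φ_{r φ} = (1/2) g^{φφ} (∂_r g_{φφ} + ∂_φ g_{φr} - ∂_φ g_{rφ}) = (1/2)(1/(r^2*sin(θ)^2))((2*r*sin(θ)^2) + (0) - (0)) = 1/r
Γ^φ_{θ φ} = (1/2) g^{φφ} (∂_θ g_{φφ} + ∂_φ g_{φθ} - ∂_φ g_{θφ}) = (1/2)(1/(r^2*sin(θ)^2))((r^2*sin(2*θ)) + (0) - (0)) = 1/tan(θ)
All other Christoffel symbols are zero.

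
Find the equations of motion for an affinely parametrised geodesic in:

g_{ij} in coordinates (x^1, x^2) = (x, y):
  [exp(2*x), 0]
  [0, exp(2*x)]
Geodesic equation: d^2x^k/dλ^2 + Γ^k_{ij} (dx^i/dλ)(dx^j/dλ) = 0.
Non-zero Christoffel symbols:
Γ^x_{x x} = 1
Γ^x_{y y} = -1
Γ^y_{x y} = 1
Substituting (the symmetric pair Γ^k_{ij}, Γ^k_{ji} combines into a factor 2):
d^2x/dλ^2 + (dx/dλ)^2 - (dy/dλ)^2 = 0
d^2y/dλ^2 + 2 (dx/dλ)(dy/dλ) = 0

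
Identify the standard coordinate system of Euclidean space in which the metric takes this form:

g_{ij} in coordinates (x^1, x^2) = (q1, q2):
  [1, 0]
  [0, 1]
All components are constant and the metric is the identity, i.e. orthonormal rectilinear coordinates.
Cartesian (2D) coordinates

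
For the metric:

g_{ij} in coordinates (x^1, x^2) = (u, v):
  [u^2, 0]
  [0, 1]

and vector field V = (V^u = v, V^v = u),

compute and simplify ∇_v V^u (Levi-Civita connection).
Non-zero Christoffel symbols:
Γ^u_{u u} = 1/u
∇_v V^u = ∂_v V^u + Γ^u_{v j} V^j
  = (1) + (0)(v) + (0)(u)
  = 1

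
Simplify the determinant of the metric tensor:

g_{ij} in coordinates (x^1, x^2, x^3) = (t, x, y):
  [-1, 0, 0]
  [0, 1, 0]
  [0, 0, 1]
Diagonal metric: det(g) = g_{11}·g_{22}·g_{33}
= (-1)·(1)·(1)
det(g) = -1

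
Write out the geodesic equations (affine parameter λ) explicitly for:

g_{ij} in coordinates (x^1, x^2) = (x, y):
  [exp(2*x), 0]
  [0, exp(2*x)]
Geodesic equation: d^2x^k/dλ^2 + Γ^k_{ij} (dx^i/dλ)(dx^j/dλ) = 0.
Non-zero Christoffel symbols:
Γ^x_{x x} = 1
Γ^x_{y y} = -1
Γ^y_{x y} = 1
Substituting (the symmetric pair Γ^k_{ij}, Γ^k_{ji} combines into a factor 2):
d^2x/dλ^2 + (dx/dλ)^2 - (dy/dλ)^2 = 0
d^2y/dλ^2 + 2 (dx/dλ)(dy/dλ) = 0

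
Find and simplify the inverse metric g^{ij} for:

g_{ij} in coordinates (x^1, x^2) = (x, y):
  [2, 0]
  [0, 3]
The metric is diagonal, so g^{ij} is diagonal with entries 1/g_{ii}: diag(1/2, 1/3).
g^{ij}:
  [1/2, 0]
  [0, 1/3]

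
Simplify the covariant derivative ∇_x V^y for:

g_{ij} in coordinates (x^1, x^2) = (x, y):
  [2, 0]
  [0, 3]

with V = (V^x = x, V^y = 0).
All Christoffel symbols are zero.
∇_x V^y = ∂_x V^y + Γ^y_{x j} V^j
  = (0) + (0)(x) + (0)(0)
  = 0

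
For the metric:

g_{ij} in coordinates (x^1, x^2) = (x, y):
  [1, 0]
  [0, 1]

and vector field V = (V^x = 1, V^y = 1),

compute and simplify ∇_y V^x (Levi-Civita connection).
All Christoffel symbols are zero.
∇_y V^x = ∂_y V^x + Γ^x_{y j} V^j
  = (0) + (0)(1) + (0)(1)
  = 0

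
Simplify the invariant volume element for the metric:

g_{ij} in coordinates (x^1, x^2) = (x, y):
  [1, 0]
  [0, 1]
det(g) = 1
√|det(g)| = 1
Volume element: dV = 1 dx dy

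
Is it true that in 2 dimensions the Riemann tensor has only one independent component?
The number of independent components is n^2(n^2-1)/12 = 4·3/12 = 1 for n = 2 (e.g. R_{1212}).
Yes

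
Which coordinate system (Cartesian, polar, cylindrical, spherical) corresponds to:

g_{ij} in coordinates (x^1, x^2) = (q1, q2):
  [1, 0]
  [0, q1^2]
The line element ds^2 = dq1^2 + q1^2 dq2^2 is dr^2 + r^2 dθ^2 with q1 = r, q2 = θ.
polar coordinates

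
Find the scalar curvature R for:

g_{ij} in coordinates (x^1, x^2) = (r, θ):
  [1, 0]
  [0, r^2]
Non-zero Christoffel symbols (Γ^k_{ij} = Γ^k_{ji}):
Γ^r_{θ θ} = -r
Γ^θ_{r θ} = 1/r
Ricci tensor (R_{ij} = R^k_{ikj}): R_{rr} = 0, R_{rθ} = 0, R_{θθ} = 0
Inverse metric: g^{rr} = 1, g^{θθ} = 1/r^2
R = g^{ij} R_{ij} = (1)(0) + (1/r^2)(0) = 0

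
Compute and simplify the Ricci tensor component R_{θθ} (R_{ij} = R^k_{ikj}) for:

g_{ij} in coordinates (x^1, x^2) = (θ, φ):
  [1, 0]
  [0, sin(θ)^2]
Non-zero Christoffel symbols (Γ^k_{ij} = Γ^k_{ji}):
Γ^θ_{φ φ} = -sin(2*θ)/2
Γ^φ_{θ φ} = 1/tan(θ)
R^θ_{θ θ θ} = 0 (a repeated index in an antisymmetric pair)
R^φ_{θ φ θ} = ∂_φ Γ^φ_{θ θ} - ∂_θ Γ^φ_{θ φ} + Γ^φ_{φ m} Γ^m_{θ θ} - Γ^φ_{θ m} Γ^m_{θ φ}
  = (0) - (-1/sin(θ)^2) + (0) - (1/tan(θ)^2) = 1
R_{θθ} = R^θ_{θ θ θ} + R^φ_{θ φ θ} = (0) + (1) = 1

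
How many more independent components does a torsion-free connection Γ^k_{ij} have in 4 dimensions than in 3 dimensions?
Independent components in n dimensions: n × n(n+1)/2 = n^2(n+1)/2.
4D: 4 × 10 = 40
3D: 3 × 6 = 18
Difference = 40 - 18 = 22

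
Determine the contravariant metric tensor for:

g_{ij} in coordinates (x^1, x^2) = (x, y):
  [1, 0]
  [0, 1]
The metric is diagonal, so g^{ij} is diagonal with entries 1/g_{ii}: diag(1, 1).
g^{ij}:
  [1, 0]
  [0, 1]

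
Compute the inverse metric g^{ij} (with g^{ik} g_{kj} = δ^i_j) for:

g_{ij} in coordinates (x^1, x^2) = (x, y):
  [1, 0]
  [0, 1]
The metric is diagonal, so g^{ij} is diagonal with entries 1/g_{ii}: diag(1, 1).
g^{ij}:
  [1, 0]
  [0, 1]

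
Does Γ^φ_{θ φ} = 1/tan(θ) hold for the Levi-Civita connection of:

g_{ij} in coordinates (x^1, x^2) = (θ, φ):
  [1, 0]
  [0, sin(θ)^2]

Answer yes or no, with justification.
Γ^φ_{θ φ} = (1/2) g^{φφ} (∂_θ g_{φφ} + ∂_φ g_{φθ} - ∂_φ g_{θφ}) = (1/2)(1/sin(θ)^2)((sin(2*θ)) + (0) - (0)) = 1/tan(θ)
This equals the proposed value 1/tan(θ).
Yes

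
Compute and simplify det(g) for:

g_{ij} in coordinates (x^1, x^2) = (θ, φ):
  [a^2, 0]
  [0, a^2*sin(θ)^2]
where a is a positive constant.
For a 2×2 metric: det(g) = g_{11}·g_{22} - g_{12}·g_{21}
= (a^2)·(a^2*sin(θ)^2) - (0)·(0)
= a^4*sin(θ)^2 - 0
det(g) = a^4*sin(θ)^2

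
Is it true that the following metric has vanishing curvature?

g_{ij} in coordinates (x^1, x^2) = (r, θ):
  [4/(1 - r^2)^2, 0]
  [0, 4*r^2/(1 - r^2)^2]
Non-zero Christoffel symbols:
Γ^r_{r r} = 2*r/(1 - r^2)
Γ^r_{θ θ} = (r^3 + r)/(r^2 - 1)
Γ^θ_{r θ} = (-r^2 - 1)/(r^3 - r)
Ricci tensor: R_{rr} = -4/(r^2 - 1)^2, R_{rθ} = 0, R_{θθ} = -4*r^2/(r^2 - 1)^2
The Ricci tensor is non-zero, so the Riemann tensor is non-zero: not flat.
No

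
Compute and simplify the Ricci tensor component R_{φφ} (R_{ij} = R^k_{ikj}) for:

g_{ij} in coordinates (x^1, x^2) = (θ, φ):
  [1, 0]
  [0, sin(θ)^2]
Non-zero Christoffel symbols (Γ^k_{ij} = Γ^k_{ji}):
Γ^θ_{φ φ} = -sin(2*θ)/2
Γ^φ_{θ φ} = 1/tan(θ)
R^θ_{φ θ φ} = ∂_θ Γ^θ_{φ φ} - ∂_φ Γ^θ_{φ θ} + Γ^θ_{θ m} Γ^m_{φ φ} - Γ^θ_{φ m} Γ^m_{φ θ}
  = (-cos(2*θ)) - (0) + (0) - (-cos(θ)^2) = sin(θ)^2
R^φ_{φ φ φ} = 0 (a repeated index in an antisymmetric pair)
R_{φφ} = R^θ_{φ θ φ} + R^φ_{φ φ φ} = (sin(θ)^2) + (0) = sin(θ)^2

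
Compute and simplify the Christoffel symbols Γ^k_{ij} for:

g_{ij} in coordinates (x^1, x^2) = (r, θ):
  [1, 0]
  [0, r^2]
Using Γ^k_{ij} = (1/2) g^{km} (∂_i g_{mj} + ∂_j g_{mi} - ∂_m g_{ij}); the metric is diagonal, so only the m = k term contributes.
Non-zero symbols (using the symmetry Γ^k_{ij} = Γ^k_{ji}):
Γ^r_{θ θ} = (1/2) g^{rr} (∂_θ g_{rθ} + ∂_θ g_{rθ} - ∂_r g_{θθ}) = (1/2)(1)((0) + (0) - (2*r)) = -r
Γ^θ_{r θ} = (1/2) g^{θθ} (∂_r g_{θθ} + ∂_θ g_{θr} - ∂_θ g_{rθ}) = (1/2)(1/r^2)((2*r) + (0) - (0)) = 1/r
All other Christoffel symbols are zero.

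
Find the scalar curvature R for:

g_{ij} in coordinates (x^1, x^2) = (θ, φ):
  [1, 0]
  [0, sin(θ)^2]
Non-zero Christoffel symbols (Γ^k_{ij} = Γ^k_{ji}):
Γ^θ_{φ φ} = -sin(2*θ)/2
Γ^φ_{θ φ} = 1/tan(θ)
Ricci tensor (R_{ij} = R^k_{ikj}): R_{θθ} = 1, R_{θφ} = 0, R_{φφ} = sin(θ)^2
Inverse metric: g^{θθ} = 1, g^{φφ} = 1/sin(θ)^2
R = g^{ij} R_{ij} = (1)(1) + (1/sin(θ)^2)(sin(θ)^2) = 2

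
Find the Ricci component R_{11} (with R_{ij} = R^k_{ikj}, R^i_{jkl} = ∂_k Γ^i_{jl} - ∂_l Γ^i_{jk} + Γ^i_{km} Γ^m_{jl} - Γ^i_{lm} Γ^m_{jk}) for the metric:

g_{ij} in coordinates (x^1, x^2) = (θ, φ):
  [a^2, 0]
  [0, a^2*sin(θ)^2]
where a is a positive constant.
Non-zero Christoffel symbols (Γ^k_{ij} = Γ^k_{ji}):
Γ^θ_{φ φ} = -sin(2*θ)/2
Γ^φ_{θ φ} = 1/tan(θ)
R^θ_{θ θ θ} = 0 (a repeated index in an antisymmetric pair)
R^φ_{θ φ θ} = ∂_φ Γ^φ_{θ θ} - ∂_θ Γ^φ_{θ φ} + Γ^φ_{φ m} Γ^m_{θ θ} - Γ^φ_{θ m} Γ^m_{θ φ}
  = (0) - (-1/sin(θ)^2) + (0) - (1/tan(θ)^2) = 1
R_{θθ} = R^θ_{θ θ θ} + R^φ_{θ φ θ} = (0) + (1) = 1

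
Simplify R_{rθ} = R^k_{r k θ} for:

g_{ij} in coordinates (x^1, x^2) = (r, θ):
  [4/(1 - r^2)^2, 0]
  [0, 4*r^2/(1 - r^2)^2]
Non-zero Christoffel symbols (Γ^k_{ij} = Γ^k_{ji}):
Γ^r_{r r} = 2*r/(1 - r^2)
Γ^r_{θ θ} = (r^3 + r)/(r^2 - 1)
Γ^θ_{r θ} = (-r^2 - 1)/(r^3 - r)
R^r_{r r θ} = 0 (a repeated index in an antisymmetric pair)
R^θ_{r θ θ} = 0 (a repeated index in an antisymmetric pair)
R_{rθ} = R^r_{r r θ} + R^θ_{r θ θ} = (0) + (0) = 0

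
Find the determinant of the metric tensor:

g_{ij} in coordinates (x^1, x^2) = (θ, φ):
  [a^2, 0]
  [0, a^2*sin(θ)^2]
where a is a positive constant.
For a 2×2 metric: det(g) = g_{11}·g_{22} - g_{12}·g_{21}
= (a^2)·(a^2*sin(θ)^2) - (0)·(0)
= a^4*sin(θ)^2 - 0
det(g) = a^4*sin(θ)^2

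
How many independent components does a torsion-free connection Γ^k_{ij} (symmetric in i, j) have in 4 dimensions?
Γ^k_{ij} has n choices for the upper index and n(n+1)/2 independent symmetric lower index pairs.
Total = 4 × 4×5/2 = 4 × 10 = 40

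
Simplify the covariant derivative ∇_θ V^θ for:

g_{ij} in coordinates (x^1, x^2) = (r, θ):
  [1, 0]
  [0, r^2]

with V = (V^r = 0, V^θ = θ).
Non-zero Christoffel symbols:
Γ^r_{θ θ} = -r
Γ^θ_{r θ} = 1/r
∇_θ V^θ = ∂_θ V^θ + Γ^θ_{θ j} V^j
  = (1) + (1/r)(0) + (0)(θ)
  = 1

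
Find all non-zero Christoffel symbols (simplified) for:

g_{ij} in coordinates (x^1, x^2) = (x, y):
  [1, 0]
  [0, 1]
Using Γ^k_{ij} = (1/2) g^{km} (∂_i g_{mj} + ∂_j g_{mi} - ∂_m g_{ij}); the metric is diagonal, so only the m = k term contributes.
Every metric component is constant, so all ∂_m g_{ij} = 0 and every Christoffel symbol vanishes.
All Christoffel symbols are zero.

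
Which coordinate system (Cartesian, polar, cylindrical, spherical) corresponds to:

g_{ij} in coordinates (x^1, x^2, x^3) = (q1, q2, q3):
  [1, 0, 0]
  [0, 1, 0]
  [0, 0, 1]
All components are constant and the metric is the identity, i.e. orthonormal rectilinear coordinates.
Cartesian (3D) coordinates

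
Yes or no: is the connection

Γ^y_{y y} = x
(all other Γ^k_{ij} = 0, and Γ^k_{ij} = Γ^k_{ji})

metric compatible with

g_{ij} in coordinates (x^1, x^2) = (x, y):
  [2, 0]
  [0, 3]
Using ∇_k g_{ij} = ∂_k g_{ij} - Γ^m_{ki} g_{mj} - Γ^m_{kj} g_{im}:
∇_y g_{yy} = (0) - (3*x) - (3*x) = -6*x ≠ 0
So the connection is not metric compatible (it is not the Levi-Civita connection).
No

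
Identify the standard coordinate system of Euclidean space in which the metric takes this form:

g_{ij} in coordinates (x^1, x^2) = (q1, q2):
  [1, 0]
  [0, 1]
All components are constant and the metric is the identity, i.e. orthonormal rectilinear coordinates.
Cartesian (2D) coordinates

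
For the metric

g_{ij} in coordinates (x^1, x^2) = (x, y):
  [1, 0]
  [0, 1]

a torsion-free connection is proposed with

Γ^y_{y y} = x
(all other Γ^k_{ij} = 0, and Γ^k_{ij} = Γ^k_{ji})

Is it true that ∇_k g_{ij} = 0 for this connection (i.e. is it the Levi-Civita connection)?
Using ∇_k g_{ij} = ∂_k g_{ij} - Γ^m_{ki} g_{mj} - Γ^m_{kj} g_{im}:
∇_y g_{yy} = (0) - (x) - (x) = -2*x ≠ 0
So the connection is not metric compatible (it is not the Levi-Civita connection).
No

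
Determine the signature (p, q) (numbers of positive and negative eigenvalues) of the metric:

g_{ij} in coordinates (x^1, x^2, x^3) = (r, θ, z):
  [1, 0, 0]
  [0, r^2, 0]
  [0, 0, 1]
The metric is diagonal, so its eigenvalues are the diagonal entries: 1, r^2, 1 (at a generic point, where coordinate-dependent entries are positive).
3 positive, 0 negative.
(3, 0) - Riemannian (positive definite)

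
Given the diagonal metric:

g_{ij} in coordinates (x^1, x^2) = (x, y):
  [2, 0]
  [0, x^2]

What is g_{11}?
With x^1 = x, x^2 = y, g_{11} = g_{xx} is the row-1, column-1 entry of the matrix.
g_{11} = 2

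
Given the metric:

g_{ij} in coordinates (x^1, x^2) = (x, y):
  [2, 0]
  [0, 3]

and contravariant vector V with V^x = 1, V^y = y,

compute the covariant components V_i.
V_i = g_{ij} V^j:
V_x = (2)(1) + (0)(y) = 2
V_y = (0)(1) + (3)(y) = 3*y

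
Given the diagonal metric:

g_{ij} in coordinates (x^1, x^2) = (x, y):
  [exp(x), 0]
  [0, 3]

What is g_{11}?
With x^1 = x, x^2 = y, g_{11} = g_{xx} is the row-1, column-1 entry of the matrix.
g_{11} = exp(x)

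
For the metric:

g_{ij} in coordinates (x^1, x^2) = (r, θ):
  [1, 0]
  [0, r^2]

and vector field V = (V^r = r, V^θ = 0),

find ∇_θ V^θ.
Non-zero Christoffel symbols:
Γ^r_{θ θ} = -r
Γ^θ_{r θ} = 1/r
∇_θ V^θ = ∂_θ V^θ + Γ^θ_{θ j} V^j
  = (0) + (1/r)(r) + (0)(0)
  = 1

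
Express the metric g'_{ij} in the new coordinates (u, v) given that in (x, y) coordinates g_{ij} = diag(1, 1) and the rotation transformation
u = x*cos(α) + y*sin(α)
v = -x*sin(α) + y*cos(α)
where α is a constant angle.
Invert the transformation: x = u*cos(α) - v*sin(α), y = u*sin(α) + v*cos(α)
g'_{ij} = (∂x^k/∂x'^i)(∂x^l/∂x'^j) g_{kl}; with g_{kl} = δ_{kl} this is Σ_k (∂x^k/∂x'^i)(∂x^k/∂x'^j).
Jacobian: ∂x/∂u = cos(α), ∂x/∂v = -sin(α), ∂y/∂u = sin(α), ∂y/∂v = cos(α)
g'_{uu} = (cos(α))(cos(α)) + (sin(α))(sin(α)) = 1
g'_{uv} = (cos(α))(-sin(α)) + (sin(α))(cos(α)) = 0
g'_{vv} = (-sin(α))(-sin(α)) + (cos(α))(cos(α)) = 1
g'_{ij} = diag(1, 1)
The Euclidean metric is invariant under rotations.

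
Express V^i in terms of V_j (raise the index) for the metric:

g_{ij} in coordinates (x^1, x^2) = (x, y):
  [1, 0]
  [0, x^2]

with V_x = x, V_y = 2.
Inverse metric (diagonal): g^{xx} = 1, g^{yy} = 1/x^2
V^i = g^{ij} V_j:
V^x = (1)(x) + (0)(2) = x
V^y = (0)(x) + (1/x^2)(2) = 2/x^2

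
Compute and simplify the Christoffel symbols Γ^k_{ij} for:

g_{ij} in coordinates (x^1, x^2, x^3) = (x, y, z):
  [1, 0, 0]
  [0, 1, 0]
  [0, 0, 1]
Using Γ^k_{ij} = (1/2) g^{km} (∂_i g_{mj} + ∂_j g_{mi} - ∂_m g_{ij}); the metric is diagonal, so only the m = k term contributes.
Every metric component is constant, so all ∂_m g_{ij} = 0 and every Christoffel symbol vanishes.
All Christoffel symbols are zero.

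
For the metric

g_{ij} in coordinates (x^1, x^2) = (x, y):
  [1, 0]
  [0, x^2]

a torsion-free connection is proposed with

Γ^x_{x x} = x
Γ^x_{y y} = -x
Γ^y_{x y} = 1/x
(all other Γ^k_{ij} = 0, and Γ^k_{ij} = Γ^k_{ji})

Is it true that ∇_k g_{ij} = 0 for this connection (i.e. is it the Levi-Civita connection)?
Using ∇_k g_{ij} = ∂_k g_{ij} - Γ^m_{ki} g_{mj} - Γ^m_{kj} g_{im}:
∇_x g_{xx} = (0) - (x) - (x) = -2*x ≠ 0
So the connection is not metric compatible (it is not the Levi-Civita connection).
No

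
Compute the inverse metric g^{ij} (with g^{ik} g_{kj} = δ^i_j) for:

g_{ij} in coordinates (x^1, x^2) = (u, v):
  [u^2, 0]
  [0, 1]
The metric is diagonal, so g^{ij} is diagonal with entries 1/g_{ii}: diag(1/(u^2), 1).
g^{ij}:
  [1/u^2, 0]
  [0, 1]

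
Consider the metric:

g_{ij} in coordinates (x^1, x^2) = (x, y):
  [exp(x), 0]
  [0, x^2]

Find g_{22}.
With x^1 = x, x^2 = y, g_{22} = g_{yy} is the row-2, column-2 entry of the matrix.
g_{22} = x^2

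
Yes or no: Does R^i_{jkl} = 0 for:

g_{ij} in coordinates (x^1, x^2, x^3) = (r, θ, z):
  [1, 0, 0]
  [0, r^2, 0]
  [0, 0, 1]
Non-zero Christoffel symbols:
Γ^r_{θ θ} = -r
Γ^θ_{r θ} = 1/r
Ricci tensor: R_{rr} = 0, R_{rθ} = 0, R_{rz} = 0, R_{θθ} = 0, R_{θz} = 0, R_{zz} = 0
All R_{ij} vanish; in 3 dimensions the Riemann tensor is fully determined by the Ricci tensor, so R^i_{jkl} = 0: the metric is flat (curvilinear coordinates on flat space).
Yes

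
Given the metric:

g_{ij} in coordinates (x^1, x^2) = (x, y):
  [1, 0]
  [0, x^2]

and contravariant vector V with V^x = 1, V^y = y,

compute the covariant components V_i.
V_i = g_{ij} V^j:
V_x = (1)(1) + (0)(y) = 1
V_y = (0)(1) + (x^2)(y) = x^2*y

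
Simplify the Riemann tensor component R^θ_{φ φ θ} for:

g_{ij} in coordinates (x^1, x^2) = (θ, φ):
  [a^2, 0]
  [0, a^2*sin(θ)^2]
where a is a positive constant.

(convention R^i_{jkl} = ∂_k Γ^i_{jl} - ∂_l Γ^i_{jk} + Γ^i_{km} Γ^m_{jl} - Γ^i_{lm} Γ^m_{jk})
Non-zero Christoffel symbols (Γ^k_{ij} = Γ^k_{ji}):
Γ^θ_{φ φ} = -sin(2*θ)/2
Γ^φ_{θ φ} = 1/tan(θ)
R^θ_{φ φ θ} = ∂_φ Γ^θ_{φ θ} - ∂_θ Γ^θ_{φ φ} + Γ^θ_{φ m} Γ^m_{φ θ} - Γ^θ_{θ m} Γ^m_{φ φ}
  = (0) - (-cos(2*θ)) + (-cos(θ)^2) - (0) = -sin(θ)^2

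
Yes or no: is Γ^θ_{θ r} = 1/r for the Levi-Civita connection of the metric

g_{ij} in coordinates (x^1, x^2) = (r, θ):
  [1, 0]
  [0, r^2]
Γ^θ_{θ r} = (1/2) g^{θθ} (∂_θ g_{θr} + ∂_r g_{θθ} - ∂_θ g_{θr}) = (1/2)(1/r^2)((0) + (2*r) - (0)) = 1/r
This equals the proposed value 1/r.
Yes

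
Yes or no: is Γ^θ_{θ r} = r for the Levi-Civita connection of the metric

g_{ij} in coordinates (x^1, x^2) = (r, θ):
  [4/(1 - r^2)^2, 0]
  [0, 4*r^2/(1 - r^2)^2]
Γ^θ_{θ r} = (1/2) g^{θθ} (∂_θ g_{θr} + ∂_r g_{θθ} - ∂_θ g_{θr}) = (1/2)((1 - r^2)^2/(4*r^2))((0) + (-8*(r^3 + r)/(r^2 - 1)^3) - (0)) = (-r^2 - 1)/(r^3 - r)
This differs from the proposed value r.
No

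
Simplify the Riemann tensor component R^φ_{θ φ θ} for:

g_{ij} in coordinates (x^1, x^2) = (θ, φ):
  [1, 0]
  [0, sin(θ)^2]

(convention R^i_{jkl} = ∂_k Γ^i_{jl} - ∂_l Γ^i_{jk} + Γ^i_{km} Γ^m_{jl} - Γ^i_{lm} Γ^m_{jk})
Non-zero Christoffel symbols (Γ^k_{ij} = Γ^k_{ji}):
Γ^θ_{φ φ} = -sin(2*θ)/2
Γ^φ_{θ φ} = 1/tan(θ)
R^φ_{θ φ θ} = ∂_φ Γ^φ_{θ θ} - ∂_θ Γ^φ_{θ φ} + Γ^φ_{φ m} Γ^m_{θ θ} - Γ^φ_{θ m} Γ^m_{θ φ}
  = (0) - (-1/sin(θ)^2) + (0) - (1/tan(θ)^2) = 1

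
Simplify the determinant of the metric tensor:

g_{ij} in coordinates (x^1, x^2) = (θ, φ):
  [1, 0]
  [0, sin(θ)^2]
For a 2×2 metric: det(g) = g_{11}·g_{22} - g_{12}·g_{21}
= (1)·(sin(θ)^2) - (0)·(0)
= sin(θ)^2 - 0
det(g) = sin(θ)^2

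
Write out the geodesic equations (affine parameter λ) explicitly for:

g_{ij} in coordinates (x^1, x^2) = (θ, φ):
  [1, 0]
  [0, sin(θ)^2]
Geodesic equation: d^2x^k/dλ^2 + Γ^k_{ij} (dx^i/dλ)(dx^j/dλ) = 0.
Non-zero Christoffel symbols:
Γ^θ_{φ φ} = -sin(2*θ)/2
Γ^φ_{θ φ} = 1/tan(θ)
Substituting (the symmetric pair Γ^k_{ij}, Γ^k_{ji} combines into a factor 2):
d^2θ/dλ^2 - (sin(2*θ)/2) (dφ/dλ)^2 = 0
d^2φ/dλ^2 + (2/tan(θ)) (dθ/dλ)(dφ/dλ) = 0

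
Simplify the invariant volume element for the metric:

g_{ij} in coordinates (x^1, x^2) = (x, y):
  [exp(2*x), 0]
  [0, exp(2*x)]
det(g) = exp(4*x)
√|det(g)| = exp(2*x)
Volume element: dV = exp(2*x) dx dy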